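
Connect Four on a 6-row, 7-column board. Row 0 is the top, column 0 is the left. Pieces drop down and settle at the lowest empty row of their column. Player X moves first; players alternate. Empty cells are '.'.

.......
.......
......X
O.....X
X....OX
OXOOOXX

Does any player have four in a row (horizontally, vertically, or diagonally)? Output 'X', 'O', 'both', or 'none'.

X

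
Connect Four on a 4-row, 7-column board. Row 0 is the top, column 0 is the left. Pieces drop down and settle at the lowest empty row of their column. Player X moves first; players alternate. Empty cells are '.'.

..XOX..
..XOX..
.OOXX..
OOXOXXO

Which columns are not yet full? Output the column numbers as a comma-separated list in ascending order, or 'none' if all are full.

col 0: top cell = '.' → open
col 1: top cell = '.' → open
col 2: top cell = 'X' → FULL
col 3: top cell = 'O' → FULL
col 4: top cell = 'X' → FULL
col 5: top cell = '.' → open
col 6: top cell = '.' → open

Answer: 0,1,5,6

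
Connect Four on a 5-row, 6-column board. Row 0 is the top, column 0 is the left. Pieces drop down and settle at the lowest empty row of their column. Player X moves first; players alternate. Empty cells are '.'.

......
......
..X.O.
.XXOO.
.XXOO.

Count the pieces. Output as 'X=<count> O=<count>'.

X=5 O=5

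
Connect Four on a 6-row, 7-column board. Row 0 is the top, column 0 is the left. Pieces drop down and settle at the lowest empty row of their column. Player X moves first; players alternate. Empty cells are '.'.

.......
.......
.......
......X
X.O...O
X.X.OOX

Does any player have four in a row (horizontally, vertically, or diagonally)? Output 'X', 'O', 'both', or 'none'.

none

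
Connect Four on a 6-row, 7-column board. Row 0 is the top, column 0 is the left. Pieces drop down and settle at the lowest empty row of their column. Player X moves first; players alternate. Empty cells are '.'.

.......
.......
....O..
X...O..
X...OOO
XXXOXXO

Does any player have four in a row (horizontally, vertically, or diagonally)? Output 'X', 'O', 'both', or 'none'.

none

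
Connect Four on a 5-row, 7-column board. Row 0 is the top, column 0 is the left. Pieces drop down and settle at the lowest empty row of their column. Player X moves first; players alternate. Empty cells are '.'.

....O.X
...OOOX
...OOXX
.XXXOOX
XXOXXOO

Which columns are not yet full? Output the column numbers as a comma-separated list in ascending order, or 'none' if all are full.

Answer: 0,1,2,3,5

Derivation:
col 0: top cell = '.' → open
col 1: top cell = '.' → open
col 2: top cell = '.' → open
col 3: top cell = '.' → open
col 4: top cell = 'O' → FULL
col 5: top cell = '.' → open
col 6: top cell = 'X' → FULL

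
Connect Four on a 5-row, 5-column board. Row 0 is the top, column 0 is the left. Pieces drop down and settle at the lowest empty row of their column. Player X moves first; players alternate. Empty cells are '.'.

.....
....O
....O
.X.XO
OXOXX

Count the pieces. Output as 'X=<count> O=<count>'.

X=5 O=5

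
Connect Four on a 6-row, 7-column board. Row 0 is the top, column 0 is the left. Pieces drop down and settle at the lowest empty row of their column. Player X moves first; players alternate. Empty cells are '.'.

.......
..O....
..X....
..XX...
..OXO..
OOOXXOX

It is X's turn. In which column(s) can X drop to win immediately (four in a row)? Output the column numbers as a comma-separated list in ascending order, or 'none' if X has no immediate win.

col 0: drop X → no win
col 1: drop X → no win
col 2: drop X → no win
col 3: drop X → WIN!
col 4: drop X → no win
col 5: drop X → no win
col 6: drop X → no win

Answer: 3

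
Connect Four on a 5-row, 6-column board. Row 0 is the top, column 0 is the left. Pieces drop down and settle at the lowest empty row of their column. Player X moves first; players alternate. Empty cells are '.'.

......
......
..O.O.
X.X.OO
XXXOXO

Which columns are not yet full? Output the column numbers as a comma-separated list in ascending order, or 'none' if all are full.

col 0: top cell = '.' → open
col 1: top cell = '.' → open
col 2: top cell = '.' → open
col 3: top cell = '.' → open
col 4: top cell = '.' → open
col 5: top cell = '.' → open

Answer: 0,1,2,3,4,5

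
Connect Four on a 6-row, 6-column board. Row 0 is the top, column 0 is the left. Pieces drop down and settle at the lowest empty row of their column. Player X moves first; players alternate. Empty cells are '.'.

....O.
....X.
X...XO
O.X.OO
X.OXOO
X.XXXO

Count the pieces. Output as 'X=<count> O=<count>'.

X=10 O=9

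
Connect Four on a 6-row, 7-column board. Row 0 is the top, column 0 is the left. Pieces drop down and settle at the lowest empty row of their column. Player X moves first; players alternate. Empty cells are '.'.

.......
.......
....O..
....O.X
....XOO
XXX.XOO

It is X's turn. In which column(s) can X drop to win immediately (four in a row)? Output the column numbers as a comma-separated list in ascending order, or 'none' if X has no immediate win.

Answer: 3

Derivation:
col 0: drop X → no win
col 1: drop X → no win
col 2: drop X → no win
col 3: drop X → WIN!
col 4: drop X → no win
col 5: drop X → no win
col 6: drop X → no win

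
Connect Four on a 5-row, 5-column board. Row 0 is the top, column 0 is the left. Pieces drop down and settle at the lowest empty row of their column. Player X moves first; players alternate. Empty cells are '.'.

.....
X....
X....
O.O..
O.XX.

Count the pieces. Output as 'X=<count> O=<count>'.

X=4 O=3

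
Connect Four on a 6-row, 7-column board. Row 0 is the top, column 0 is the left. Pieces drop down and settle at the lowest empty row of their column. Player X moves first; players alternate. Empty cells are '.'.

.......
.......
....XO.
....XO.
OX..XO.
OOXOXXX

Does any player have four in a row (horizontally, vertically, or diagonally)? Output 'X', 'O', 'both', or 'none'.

X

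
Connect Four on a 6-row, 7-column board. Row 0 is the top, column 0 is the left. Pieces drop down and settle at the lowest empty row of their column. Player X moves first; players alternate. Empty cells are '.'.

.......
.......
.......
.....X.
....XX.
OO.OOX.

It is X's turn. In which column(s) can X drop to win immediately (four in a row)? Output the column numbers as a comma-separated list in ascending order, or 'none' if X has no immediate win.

Answer: 5

Derivation:
col 0: drop X → no win
col 1: drop X → no win
col 2: drop X → no win
col 3: drop X → no win
col 4: drop X → no win
col 5: drop X → WIN!
col 6: drop X → no win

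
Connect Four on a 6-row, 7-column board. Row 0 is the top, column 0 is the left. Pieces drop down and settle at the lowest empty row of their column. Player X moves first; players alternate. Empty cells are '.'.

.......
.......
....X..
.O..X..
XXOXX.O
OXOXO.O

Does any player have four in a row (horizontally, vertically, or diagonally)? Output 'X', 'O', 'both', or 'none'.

none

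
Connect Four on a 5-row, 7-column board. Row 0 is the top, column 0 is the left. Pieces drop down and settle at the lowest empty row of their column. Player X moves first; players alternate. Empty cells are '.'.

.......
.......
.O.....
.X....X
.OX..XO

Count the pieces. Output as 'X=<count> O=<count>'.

X=4 O=3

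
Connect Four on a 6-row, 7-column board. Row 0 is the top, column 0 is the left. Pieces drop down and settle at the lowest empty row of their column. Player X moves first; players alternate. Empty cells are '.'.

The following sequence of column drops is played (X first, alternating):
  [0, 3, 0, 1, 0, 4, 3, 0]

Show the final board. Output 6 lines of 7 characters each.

Move 1: X drops in col 0, lands at row 5
Move 2: O drops in col 3, lands at row 5
Move 3: X drops in col 0, lands at row 4
Move 4: O drops in col 1, lands at row 5
Move 5: X drops in col 0, lands at row 3
Move 6: O drops in col 4, lands at row 5
Move 7: X drops in col 3, lands at row 4
Move 8: O drops in col 0, lands at row 2

Answer: .......
.......
O......
X......
X..X...
XO.OO..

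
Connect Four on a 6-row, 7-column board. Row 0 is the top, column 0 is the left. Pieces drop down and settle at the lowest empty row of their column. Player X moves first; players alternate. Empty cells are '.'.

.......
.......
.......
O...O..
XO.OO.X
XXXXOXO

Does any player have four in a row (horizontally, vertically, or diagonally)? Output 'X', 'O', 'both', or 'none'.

X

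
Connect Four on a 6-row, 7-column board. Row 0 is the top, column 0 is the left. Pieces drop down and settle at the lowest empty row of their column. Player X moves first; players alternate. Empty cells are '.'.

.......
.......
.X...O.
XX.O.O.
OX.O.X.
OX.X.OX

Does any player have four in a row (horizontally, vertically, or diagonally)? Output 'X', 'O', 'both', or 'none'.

X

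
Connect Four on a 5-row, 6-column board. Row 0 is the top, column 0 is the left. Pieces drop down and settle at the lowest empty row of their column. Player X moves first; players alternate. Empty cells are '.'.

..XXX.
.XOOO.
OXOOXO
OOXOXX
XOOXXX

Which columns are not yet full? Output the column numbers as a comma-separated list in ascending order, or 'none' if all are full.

Answer: 0,1,5

Derivation:
col 0: top cell = '.' → open
col 1: top cell = '.' → open
col 2: top cell = 'X' → FULL
col 3: top cell = 'X' → FULL
col 4: top cell = 'X' → FULL
col 5: top cell = '.' → open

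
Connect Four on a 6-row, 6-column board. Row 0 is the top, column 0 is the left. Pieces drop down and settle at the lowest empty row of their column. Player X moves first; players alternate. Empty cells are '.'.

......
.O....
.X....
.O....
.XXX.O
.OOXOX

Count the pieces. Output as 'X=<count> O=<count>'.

X=6 O=6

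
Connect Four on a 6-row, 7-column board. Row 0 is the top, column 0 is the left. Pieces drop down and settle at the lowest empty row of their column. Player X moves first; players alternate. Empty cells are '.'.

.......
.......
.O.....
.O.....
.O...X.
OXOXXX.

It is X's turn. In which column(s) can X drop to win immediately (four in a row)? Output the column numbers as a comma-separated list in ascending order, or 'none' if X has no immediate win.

col 0: drop X → no win
col 1: drop X → no win
col 2: drop X → no win
col 3: drop X → no win
col 4: drop X → no win
col 5: drop X → no win
col 6: drop X → WIN!

Answer: 6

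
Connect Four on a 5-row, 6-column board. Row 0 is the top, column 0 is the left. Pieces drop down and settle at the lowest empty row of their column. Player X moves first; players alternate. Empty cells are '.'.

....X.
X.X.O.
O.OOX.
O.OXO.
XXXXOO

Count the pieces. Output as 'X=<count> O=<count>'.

X=9 O=9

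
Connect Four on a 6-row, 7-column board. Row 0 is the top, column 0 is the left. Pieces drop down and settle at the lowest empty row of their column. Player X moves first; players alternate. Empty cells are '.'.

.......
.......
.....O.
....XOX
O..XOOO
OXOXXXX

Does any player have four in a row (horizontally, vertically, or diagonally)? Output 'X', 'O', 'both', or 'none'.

X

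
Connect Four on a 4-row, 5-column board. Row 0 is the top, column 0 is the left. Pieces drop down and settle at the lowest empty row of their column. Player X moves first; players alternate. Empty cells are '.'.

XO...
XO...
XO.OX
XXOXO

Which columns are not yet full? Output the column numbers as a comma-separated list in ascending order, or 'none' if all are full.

Answer: 2,3,4

Derivation:
col 0: top cell = 'X' → FULL
col 1: top cell = 'O' → FULL
col 2: top cell = '.' → open
col 3: top cell = '.' → open
col 4: top cell = '.' → open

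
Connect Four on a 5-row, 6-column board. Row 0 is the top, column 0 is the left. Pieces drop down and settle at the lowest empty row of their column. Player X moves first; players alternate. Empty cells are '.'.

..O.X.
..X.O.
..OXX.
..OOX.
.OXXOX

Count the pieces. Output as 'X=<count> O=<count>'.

X=8 O=7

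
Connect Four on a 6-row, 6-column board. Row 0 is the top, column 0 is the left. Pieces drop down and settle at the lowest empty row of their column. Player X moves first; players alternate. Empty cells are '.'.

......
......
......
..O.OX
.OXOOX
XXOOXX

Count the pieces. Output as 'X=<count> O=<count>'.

X=7 O=7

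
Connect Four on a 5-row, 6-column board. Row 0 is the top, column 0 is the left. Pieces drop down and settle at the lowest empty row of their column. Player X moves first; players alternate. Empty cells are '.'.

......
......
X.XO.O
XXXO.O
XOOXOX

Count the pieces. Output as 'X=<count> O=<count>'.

X=8 O=7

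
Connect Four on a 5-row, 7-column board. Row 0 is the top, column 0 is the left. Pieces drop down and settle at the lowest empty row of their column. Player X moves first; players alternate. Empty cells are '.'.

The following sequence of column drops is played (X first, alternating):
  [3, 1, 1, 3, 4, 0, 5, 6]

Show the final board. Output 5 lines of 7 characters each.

Answer: .......
.......
.......
.X.O...
OO.XXXO

Derivation:
Move 1: X drops in col 3, lands at row 4
Move 2: O drops in col 1, lands at row 4
Move 3: X drops in col 1, lands at row 3
Move 4: O drops in col 3, lands at row 3
Move 5: X drops in col 4, lands at row 4
Move 6: O drops in col 0, lands at row 4
Move 7: X drops in col 5, lands at row 4
Move 8: O drops in col 6, lands at row 4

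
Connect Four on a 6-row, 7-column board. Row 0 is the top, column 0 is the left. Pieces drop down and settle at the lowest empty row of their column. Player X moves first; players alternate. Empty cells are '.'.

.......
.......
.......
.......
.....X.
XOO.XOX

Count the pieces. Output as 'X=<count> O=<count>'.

X=4 O=3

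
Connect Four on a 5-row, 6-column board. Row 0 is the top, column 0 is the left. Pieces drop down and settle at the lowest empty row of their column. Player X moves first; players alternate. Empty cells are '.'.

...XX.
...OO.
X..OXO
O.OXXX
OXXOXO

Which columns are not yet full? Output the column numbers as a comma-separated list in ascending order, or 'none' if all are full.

Answer: 0,1,2,5

Derivation:
col 0: top cell = '.' → open
col 1: top cell = '.' → open
col 2: top cell = '.' → open
col 3: top cell = 'X' → FULL
col 4: top cell = 'X' → FULL
col 5: top cell = '.' → open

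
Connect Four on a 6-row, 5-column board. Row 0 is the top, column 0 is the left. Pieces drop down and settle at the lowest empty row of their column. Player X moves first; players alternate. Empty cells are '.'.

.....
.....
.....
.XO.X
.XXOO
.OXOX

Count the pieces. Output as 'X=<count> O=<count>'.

X=6 O=5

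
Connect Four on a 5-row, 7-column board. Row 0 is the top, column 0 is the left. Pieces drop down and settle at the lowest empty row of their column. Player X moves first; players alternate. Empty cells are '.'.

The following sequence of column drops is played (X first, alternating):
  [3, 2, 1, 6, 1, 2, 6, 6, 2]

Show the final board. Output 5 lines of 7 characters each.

Move 1: X drops in col 3, lands at row 4
Move 2: O drops in col 2, lands at row 4
Move 3: X drops in col 1, lands at row 4
Move 4: O drops in col 6, lands at row 4
Move 5: X drops in col 1, lands at row 3
Move 6: O drops in col 2, lands at row 3
Move 7: X drops in col 6, lands at row 3
Move 8: O drops in col 6, lands at row 2
Move 9: X drops in col 2, lands at row 2

Answer: .......
.......
..X...O
.XO...X
.XOX..O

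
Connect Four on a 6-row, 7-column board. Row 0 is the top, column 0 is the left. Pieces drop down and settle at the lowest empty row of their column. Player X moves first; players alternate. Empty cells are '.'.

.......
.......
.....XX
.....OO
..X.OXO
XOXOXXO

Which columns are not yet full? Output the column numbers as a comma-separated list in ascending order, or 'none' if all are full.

col 0: top cell = '.' → open
col 1: top cell = '.' → open
col 2: top cell = '.' → open
col 3: top cell = '.' → open
col 4: top cell = '.' → open
col 5: top cell = '.' → open
col 6: top cell = '.' → open

Answer: 0,1,2,3,4,5,6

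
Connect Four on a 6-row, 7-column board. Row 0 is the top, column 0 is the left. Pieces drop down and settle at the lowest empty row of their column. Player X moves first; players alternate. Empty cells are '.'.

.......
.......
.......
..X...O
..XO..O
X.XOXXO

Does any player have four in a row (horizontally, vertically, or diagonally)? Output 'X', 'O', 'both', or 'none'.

none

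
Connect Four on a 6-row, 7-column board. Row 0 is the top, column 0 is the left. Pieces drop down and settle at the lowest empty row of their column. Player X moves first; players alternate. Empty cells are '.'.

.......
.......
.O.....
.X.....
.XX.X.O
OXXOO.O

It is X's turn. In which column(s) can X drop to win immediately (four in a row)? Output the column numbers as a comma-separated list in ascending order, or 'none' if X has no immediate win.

Answer: 3

Derivation:
col 0: drop X → no win
col 1: drop X → no win
col 2: drop X → no win
col 3: drop X → WIN!
col 4: drop X → no win
col 5: drop X → no win
col 6: drop X → no win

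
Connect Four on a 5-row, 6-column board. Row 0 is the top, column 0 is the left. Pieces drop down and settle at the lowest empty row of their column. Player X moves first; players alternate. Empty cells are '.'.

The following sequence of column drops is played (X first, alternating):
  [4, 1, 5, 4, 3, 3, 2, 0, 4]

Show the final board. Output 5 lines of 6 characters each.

Move 1: X drops in col 4, lands at row 4
Move 2: O drops in col 1, lands at row 4
Move 3: X drops in col 5, lands at row 4
Move 4: O drops in col 4, lands at row 3
Move 5: X drops in col 3, lands at row 4
Move 6: O drops in col 3, lands at row 3
Move 7: X drops in col 2, lands at row 4
Move 8: O drops in col 0, lands at row 4
Move 9: X drops in col 4, lands at row 2

Answer: ......
......
....X.
...OO.
OOXXXX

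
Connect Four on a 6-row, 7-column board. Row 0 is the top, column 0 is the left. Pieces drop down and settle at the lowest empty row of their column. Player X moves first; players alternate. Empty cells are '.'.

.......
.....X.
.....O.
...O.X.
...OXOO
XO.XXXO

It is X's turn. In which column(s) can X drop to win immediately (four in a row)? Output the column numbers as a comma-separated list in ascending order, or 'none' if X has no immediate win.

Answer: 2

Derivation:
col 0: drop X → no win
col 1: drop X → no win
col 2: drop X → WIN!
col 3: drop X → no win
col 4: drop X → no win
col 5: drop X → no win
col 6: drop X → no win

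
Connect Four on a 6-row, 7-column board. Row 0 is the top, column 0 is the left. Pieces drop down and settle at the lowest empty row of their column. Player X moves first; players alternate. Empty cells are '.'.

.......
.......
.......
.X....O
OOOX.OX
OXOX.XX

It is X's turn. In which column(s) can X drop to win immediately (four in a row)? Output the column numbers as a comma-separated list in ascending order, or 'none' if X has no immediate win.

col 0: drop X → no win
col 1: drop X → no win
col 2: drop X → no win
col 3: drop X → no win
col 4: drop X → WIN!
col 5: drop X → no win
col 6: drop X → no win

Answer: 4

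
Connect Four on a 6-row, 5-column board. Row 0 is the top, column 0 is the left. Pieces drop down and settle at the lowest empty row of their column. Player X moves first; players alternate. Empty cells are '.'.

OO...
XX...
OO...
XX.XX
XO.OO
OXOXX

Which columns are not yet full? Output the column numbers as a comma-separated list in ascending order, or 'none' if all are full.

col 0: top cell = 'O' → FULL
col 1: top cell = 'O' → FULL
col 2: top cell = '.' → open
col 3: top cell = '.' → open
col 4: top cell = '.' → open

Answer: 2,3,4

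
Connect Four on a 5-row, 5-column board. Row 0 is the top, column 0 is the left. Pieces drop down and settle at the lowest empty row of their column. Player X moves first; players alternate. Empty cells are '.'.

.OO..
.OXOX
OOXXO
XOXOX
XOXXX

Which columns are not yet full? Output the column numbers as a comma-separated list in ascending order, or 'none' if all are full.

col 0: top cell = '.' → open
col 1: top cell = 'O' → FULL
col 2: top cell = 'O' → FULL
col 3: top cell = '.' → open
col 4: top cell = '.' → open

Answer: 0,3,4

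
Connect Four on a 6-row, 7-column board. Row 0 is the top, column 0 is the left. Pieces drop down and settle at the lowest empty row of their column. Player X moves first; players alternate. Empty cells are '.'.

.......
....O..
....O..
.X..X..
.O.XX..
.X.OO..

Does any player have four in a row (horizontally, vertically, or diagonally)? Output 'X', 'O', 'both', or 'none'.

none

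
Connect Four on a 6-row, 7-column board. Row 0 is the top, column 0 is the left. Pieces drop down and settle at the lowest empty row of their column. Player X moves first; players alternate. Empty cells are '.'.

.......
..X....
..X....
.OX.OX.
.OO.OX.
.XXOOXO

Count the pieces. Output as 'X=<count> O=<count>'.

X=8 O=8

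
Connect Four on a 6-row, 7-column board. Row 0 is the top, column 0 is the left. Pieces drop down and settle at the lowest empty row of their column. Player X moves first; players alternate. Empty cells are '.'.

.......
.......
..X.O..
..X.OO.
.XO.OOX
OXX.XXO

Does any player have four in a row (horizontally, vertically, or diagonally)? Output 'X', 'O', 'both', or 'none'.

none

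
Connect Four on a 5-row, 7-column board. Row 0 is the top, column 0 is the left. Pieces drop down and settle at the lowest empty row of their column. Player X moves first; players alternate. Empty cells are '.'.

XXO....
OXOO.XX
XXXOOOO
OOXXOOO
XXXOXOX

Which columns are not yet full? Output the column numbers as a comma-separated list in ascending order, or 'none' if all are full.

col 0: top cell = 'X' → FULL
col 1: top cell = 'X' → FULL
col 2: top cell = 'O' → FULL
col 3: top cell = '.' → open
col 4: top cell = '.' → open
col 5: top cell = '.' → open
col 6: top cell = '.' → open

Answer: 3,4,5,6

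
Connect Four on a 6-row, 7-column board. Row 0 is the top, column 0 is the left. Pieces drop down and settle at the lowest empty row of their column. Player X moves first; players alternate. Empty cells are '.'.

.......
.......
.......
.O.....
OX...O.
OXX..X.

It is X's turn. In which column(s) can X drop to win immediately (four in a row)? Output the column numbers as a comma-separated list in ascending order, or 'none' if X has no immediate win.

col 0: drop X → no win
col 1: drop X → no win
col 2: drop X → no win
col 3: drop X → no win
col 4: drop X → no win
col 5: drop X → no win
col 6: drop X → no win

Answer: none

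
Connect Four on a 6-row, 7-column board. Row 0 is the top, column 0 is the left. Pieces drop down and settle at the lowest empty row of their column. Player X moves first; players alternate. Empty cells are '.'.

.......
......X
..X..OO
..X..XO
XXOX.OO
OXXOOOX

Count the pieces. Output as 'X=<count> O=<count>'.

X=10 O=10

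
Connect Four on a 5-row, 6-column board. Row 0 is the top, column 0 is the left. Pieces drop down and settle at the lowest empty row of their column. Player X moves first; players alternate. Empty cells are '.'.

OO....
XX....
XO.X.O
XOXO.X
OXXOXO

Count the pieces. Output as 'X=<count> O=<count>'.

X=10 O=9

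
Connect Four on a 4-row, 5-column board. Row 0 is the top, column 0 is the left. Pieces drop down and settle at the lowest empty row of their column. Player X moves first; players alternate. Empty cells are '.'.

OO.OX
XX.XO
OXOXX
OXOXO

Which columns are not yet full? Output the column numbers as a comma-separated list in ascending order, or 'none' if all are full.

col 0: top cell = 'O' → FULL
col 1: top cell = 'O' → FULL
col 2: top cell = '.' → open
col 3: top cell = 'O' → FULL
col 4: top cell = 'X' → FULL

Answer: 2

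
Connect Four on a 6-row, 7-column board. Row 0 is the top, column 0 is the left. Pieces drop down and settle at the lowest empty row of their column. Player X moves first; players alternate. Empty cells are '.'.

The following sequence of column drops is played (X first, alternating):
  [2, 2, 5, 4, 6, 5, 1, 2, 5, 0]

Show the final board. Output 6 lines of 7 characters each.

Move 1: X drops in col 2, lands at row 5
Move 2: O drops in col 2, lands at row 4
Move 3: X drops in col 5, lands at row 5
Move 4: O drops in col 4, lands at row 5
Move 5: X drops in col 6, lands at row 5
Move 6: O drops in col 5, lands at row 4
Move 7: X drops in col 1, lands at row 5
Move 8: O drops in col 2, lands at row 3
Move 9: X drops in col 5, lands at row 3
Move 10: O drops in col 0, lands at row 5

Answer: .......
.......
.......
..O..X.
..O..O.
OXX.OXX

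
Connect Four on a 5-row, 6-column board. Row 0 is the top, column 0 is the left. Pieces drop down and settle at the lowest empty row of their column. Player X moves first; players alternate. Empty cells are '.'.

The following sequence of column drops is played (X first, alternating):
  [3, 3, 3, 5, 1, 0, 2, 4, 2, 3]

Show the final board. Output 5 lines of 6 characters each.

Answer: ......
...O..
...X..
..XO..
OXXXOO

Derivation:
Move 1: X drops in col 3, lands at row 4
Move 2: O drops in col 3, lands at row 3
Move 3: X drops in col 3, lands at row 2
Move 4: O drops in col 5, lands at row 4
Move 5: X drops in col 1, lands at row 4
Move 6: O drops in col 0, lands at row 4
Move 7: X drops in col 2, lands at row 4
Move 8: O drops in col 4, lands at row 4
Move 9: X drops in col 2, lands at row 3
Move 10: O drops in col 3, lands at row 1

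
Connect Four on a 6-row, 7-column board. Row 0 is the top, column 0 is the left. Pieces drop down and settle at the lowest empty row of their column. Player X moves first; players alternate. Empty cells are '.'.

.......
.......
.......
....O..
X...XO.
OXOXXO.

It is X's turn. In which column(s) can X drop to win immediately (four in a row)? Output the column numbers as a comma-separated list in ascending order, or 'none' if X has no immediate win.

col 0: drop X → no win
col 1: drop X → no win
col 2: drop X → no win
col 3: drop X → no win
col 4: drop X → no win
col 5: drop X → no win
col 6: drop X → no win

Answer: none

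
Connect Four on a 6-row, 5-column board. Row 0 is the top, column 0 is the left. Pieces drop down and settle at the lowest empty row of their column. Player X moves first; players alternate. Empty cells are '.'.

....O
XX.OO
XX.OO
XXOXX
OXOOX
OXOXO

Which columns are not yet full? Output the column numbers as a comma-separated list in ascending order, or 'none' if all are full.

col 0: top cell = '.' → open
col 1: top cell = '.' → open
col 2: top cell = '.' → open
col 3: top cell = '.' → open
col 4: top cell = 'O' → FULL

Answer: 0,1,2,3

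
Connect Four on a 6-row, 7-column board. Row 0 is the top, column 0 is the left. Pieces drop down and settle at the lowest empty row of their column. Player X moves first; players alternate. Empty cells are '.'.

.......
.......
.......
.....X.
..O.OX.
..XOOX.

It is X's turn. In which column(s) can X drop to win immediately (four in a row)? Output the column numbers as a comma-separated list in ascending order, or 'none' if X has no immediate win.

Answer: 5

Derivation:
col 0: drop X → no win
col 1: drop X → no win
col 2: drop X → no win
col 3: drop X → no win
col 4: drop X → no win
col 5: drop X → WIN!
col 6: drop X → no win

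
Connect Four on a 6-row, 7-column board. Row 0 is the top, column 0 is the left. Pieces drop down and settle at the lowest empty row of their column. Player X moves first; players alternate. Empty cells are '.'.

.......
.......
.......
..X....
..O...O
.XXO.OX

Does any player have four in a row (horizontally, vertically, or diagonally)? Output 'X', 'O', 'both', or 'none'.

none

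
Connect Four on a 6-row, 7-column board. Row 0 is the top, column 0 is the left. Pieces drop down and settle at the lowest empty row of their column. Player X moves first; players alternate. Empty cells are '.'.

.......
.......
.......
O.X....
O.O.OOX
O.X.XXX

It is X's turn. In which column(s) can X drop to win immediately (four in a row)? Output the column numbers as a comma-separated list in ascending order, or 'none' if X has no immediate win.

Answer: 3

Derivation:
col 0: drop X → no win
col 1: drop X → no win
col 2: drop X → no win
col 3: drop X → WIN!
col 4: drop X → no win
col 5: drop X → no win
col 6: drop X → no win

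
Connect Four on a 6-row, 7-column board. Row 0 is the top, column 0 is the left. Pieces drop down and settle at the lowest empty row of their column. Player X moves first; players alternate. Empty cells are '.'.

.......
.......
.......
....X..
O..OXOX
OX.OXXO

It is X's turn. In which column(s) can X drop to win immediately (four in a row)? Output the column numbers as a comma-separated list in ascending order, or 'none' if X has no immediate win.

Answer: 4

Derivation:
col 0: drop X → no win
col 1: drop X → no win
col 2: drop X → no win
col 3: drop X → no win
col 4: drop X → WIN!
col 5: drop X → no win
col 6: drop X → no win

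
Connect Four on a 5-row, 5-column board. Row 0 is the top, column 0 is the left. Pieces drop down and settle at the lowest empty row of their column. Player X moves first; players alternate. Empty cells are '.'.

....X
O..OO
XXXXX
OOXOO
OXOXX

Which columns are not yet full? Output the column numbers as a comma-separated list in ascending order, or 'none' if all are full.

col 0: top cell = '.' → open
col 1: top cell = '.' → open
col 2: top cell = '.' → open
col 3: top cell = '.' → open
col 4: top cell = 'X' → FULL

Answer: 0,1,2,3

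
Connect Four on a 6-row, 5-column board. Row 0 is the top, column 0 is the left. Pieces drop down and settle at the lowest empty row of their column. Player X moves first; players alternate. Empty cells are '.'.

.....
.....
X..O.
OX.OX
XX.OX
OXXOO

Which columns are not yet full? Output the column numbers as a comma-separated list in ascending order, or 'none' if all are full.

col 0: top cell = '.' → open
col 1: top cell = '.' → open
col 2: top cell = '.' → open
col 3: top cell = '.' → open
col 4: top cell = '.' → open

Answer: 0,1,2,3,4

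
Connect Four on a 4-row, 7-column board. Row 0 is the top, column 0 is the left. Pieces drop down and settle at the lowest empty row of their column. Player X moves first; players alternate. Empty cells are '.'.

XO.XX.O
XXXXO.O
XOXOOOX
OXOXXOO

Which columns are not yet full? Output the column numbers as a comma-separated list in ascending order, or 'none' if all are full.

Answer: 2,5

Derivation:
col 0: top cell = 'X' → FULL
col 1: top cell = 'O' → FULL
col 2: top cell = '.' → open
col 3: top cell = 'X' → FULL
col 4: top cell = 'X' → FULL
col 5: top cell = '.' → open
col 6: top cell = 'O' → FULL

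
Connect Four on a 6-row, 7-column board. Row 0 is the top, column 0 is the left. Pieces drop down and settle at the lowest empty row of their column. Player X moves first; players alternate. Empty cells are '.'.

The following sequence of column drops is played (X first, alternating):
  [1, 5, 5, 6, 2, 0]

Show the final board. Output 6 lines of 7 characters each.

Answer: .......
.......
.......
.......
.....X.
OXX..OO

Derivation:
Move 1: X drops in col 1, lands at row 5
Move 2: O drops in col 5, lands at row 5
Move 3: X drops in col 5, lands at row 4
Move 4: O drops in col 6, lands at row 5
Move 5: X drops in col 2, lands at row 5
Move 6: O drops in col 0, lands at row 5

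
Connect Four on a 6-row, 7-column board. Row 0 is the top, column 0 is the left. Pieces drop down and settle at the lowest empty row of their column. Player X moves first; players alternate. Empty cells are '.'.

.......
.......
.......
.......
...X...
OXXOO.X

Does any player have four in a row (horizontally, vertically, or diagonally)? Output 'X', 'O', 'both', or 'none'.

none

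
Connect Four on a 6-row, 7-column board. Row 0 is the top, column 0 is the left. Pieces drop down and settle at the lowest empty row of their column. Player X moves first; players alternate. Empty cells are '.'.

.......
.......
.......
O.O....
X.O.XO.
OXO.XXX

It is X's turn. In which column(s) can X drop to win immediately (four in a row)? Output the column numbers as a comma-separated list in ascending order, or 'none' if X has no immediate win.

Answer: 3

Derivation:
col 0: drop X → no win
col 1: drop X → no win
col 2: drop X → no win
col 3: drop X → WIN!
col 4: drop X → no win
col 5: drop X → no win
col 6: drop X → no win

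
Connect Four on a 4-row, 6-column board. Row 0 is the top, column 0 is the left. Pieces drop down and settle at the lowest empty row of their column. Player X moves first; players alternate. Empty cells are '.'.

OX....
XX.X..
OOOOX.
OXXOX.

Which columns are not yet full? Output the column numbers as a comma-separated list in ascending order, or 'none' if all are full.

col 0: top cell = 'O' → FULL
col 1: top cell = 'X' → FULL
col 2: top cell = '.' → open
col 3: top cell = '.' → open
col 4: top cell = '.' → open
col 5: top cell = '.' → open

Answer: 2,3,4,5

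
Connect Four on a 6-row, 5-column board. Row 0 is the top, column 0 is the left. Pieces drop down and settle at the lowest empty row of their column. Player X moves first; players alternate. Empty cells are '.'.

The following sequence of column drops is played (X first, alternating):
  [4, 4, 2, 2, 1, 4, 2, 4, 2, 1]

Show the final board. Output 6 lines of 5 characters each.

Move 1: X drops in col 4, lands at row 5
Move 2: O drops in col 4, lands at row 4
Move 3: X drops in col 2, lands at row 5
Move 4: O drops in col 2, lands at row 4
Move 5: X drops in col 1, lands at row 5
Move 6: O drops in col 4, lands at row 3
Move 7: X drops in col 2, lands at row 3
Move 8: O drops in col 4, lands at row 2
Move 9: X drops in col 2, lands at row 2
Move 10: O drops in col 1, lands at row 4

Answer: .....
.....
..X.O
..X.O
.OO.O
.XX.X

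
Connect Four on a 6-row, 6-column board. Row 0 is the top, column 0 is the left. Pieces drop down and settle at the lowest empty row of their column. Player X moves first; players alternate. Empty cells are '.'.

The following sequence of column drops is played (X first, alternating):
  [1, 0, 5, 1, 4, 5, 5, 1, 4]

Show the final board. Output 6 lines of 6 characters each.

Move 1: X drops in col 1, lands at row 5
Move 2: O drops in col 0, lands at row 5
Move 3: X drops in col 5, lands at row 5
Move 4: O drops in col 1, lands at row 4
Move 5: X drops in col 4, lands at row 5
Move 6: O drops in col 5, lands at row 4
Move 7: X drops in col 5, lands at row 3
Move 8: O drops in col 1, lands at row 3
Move 9: X drops in col 4, lands at row 4

Answer: ......
......
......
.O...X
.O..XO
OX..XX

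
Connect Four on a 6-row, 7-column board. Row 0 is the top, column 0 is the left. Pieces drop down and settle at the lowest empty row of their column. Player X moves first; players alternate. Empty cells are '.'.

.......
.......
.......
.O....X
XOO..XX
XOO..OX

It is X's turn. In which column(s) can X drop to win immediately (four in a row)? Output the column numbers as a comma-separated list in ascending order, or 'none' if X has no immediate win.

col 0: drop X → no win
col 1: drop X → no win
col 2: drop X → no win
col 3: drop X → no win
col 4: drop X → no win
col 5: drop X → no win
col 6: drop X → WIN!

Answer: 6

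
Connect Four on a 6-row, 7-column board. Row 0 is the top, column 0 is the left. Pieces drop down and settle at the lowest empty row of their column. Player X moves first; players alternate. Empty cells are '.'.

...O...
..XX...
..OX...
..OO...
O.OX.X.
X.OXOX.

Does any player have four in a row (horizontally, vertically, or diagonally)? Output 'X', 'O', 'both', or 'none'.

O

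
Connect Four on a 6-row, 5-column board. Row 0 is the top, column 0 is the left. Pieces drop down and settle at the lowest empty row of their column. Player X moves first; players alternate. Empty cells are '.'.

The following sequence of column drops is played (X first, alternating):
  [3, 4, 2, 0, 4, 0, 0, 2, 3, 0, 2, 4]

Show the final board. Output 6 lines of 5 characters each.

Move 1: X drops in col 3, lands at row 5
Move 2: O drops in col 4, lands at row 5
Move 3: X drops in col 2, lands at row 5
Move 4: O drops in col 0, lands at row 5
Move 5: X drops in col 4, lands at row 4
Move 6: O drops in col 0, lands at row 4
Move 7: X drops in col 0, lands at row 3
Move 8: O drops in col 2, lands at row 4
Move 9: X drops in col 3, lands at row 4
Move 10: O drops in col 0, lands at row 2
Move 11: X drops in col 2, lands at row 3
Move 12: O drops in col 4, lands at row 3

Answer: .....
.....
O....
X.X.O
O.OXX
O.XXO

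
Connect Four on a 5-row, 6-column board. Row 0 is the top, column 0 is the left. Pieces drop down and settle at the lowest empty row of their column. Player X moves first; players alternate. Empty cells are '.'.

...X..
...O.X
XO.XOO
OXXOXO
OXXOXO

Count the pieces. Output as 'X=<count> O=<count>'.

X=10 O=10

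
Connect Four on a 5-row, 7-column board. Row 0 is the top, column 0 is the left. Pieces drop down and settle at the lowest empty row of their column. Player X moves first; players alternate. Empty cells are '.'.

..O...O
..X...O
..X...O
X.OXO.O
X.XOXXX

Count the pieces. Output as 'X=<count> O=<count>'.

X=9 O=8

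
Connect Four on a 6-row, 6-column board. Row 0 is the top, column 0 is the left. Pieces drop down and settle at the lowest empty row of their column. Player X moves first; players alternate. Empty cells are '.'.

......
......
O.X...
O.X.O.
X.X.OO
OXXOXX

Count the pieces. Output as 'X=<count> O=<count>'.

X=8 O=7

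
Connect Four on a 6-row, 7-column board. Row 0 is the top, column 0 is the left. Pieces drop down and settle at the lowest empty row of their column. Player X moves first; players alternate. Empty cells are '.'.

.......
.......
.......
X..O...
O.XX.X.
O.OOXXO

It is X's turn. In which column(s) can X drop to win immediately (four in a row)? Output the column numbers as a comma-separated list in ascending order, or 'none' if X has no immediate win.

col 0: drop X → no win
col 1: drop X → no win
col 2: drop X → no win
col 3: drop X → no win
col 4: drop X → WIN!
col 5: drop X → no win
col 6: drop X → no win

Answer: 4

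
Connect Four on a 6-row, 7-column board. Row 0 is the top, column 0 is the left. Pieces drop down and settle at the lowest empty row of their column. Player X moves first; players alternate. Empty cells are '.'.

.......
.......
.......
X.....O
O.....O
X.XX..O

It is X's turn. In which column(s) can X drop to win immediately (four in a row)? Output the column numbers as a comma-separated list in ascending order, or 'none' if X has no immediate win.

Answer: 1

Derivation:
col 0: drop X → no win
col 1: drop X → WIN!
col 2: drop X → no win
col 3: drop X → no win
col 4: drop X → no win
col 5: drop X → no win
col 6: drop X → no win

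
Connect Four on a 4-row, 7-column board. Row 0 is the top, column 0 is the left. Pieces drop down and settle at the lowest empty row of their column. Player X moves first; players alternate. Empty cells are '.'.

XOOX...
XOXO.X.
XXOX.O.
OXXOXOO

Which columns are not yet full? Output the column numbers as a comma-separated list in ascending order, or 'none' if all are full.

col 0: top cell = 'X' → FULL
col 1: top cell = 'O' → FULL
col 2: top cell = 'O' → FULL
col 3: top cell = 'X' → FULL
col 4: top cell = '.' → open
col 5: top cell = '.' → open
col 6: top cell = '.' → open

Answer: 4,5,6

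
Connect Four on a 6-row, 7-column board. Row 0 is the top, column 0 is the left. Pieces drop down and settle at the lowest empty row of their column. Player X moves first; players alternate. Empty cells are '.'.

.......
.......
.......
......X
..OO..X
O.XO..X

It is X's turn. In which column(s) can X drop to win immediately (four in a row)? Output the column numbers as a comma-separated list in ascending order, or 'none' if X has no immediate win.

col 0: drop X → no win
col 1: drop X → no win
col 2: drop X → no win
col 3: drop X → no win
col 4: drop X → no win
col 5: drop X → no win
col 6: drop X → WIN!

Answer: 6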